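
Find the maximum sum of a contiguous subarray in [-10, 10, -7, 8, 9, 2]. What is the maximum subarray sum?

Using Kadane's algorithm on [-10, 10, -7, 8, 9, 2]:

Scanning through the array:
Position 1 (value 10): max_ending_here = 10, max_so_far = 10
Position 2 (value -7): max_ending_here = 3, max_so_far = 10
Position 3 (value 8): max_ending_here = 11, max_so_far = 11
Position 4 (value 9): max_ending_here = 20, max_so_far = 20
Position 5 (value 2): max_ending_here = 22, max_so_far = 22

Maximum subarray: [10, -7, 8, 9, 2]
Maximum sum: 22

The maximum subarray is [10, -7, 8, 9, 2] with sum 22. This subarray runs from index 1 to index 5.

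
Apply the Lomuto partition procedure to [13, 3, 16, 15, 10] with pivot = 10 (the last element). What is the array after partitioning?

Lomuto partition with pivot = 10:

Initial array: [13, 3, 16, 15, 10]

arr[0]=13 > 10: no swap
arr[1]=3 <= 10: swap with position 0, array becomes [3, 13, 16, 15, 10]
arr[2]=16 > 10: no swap
arr[3]=15 > 10: no swap

Place pivot at position 1: [3, 10, 16, 15, 13]
Pivot position: 1

After partitioning with pivot 10, the array becomes [3, 10, 16, 15, 13]. The pivot is placed at index 1. All elements to the left of the pivot are <= 10, and all elements to the right are > 10.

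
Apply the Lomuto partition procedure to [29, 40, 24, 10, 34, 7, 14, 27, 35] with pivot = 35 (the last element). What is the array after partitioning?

Lomuto partition with pivot = 35:

Initial array: [29, 40, 24, 10, 34, 7, 14, 27, 35]

arr[0]=29 <= 35: swap with position 0, array becomes [29, 40, 24, 10, 34, 7, 14, 27, 35]
arr[1]=40 > 35: no swap
arr[2]=24 <= 35: swap with position 1, array becomes [29, 24, 40, 10, 34, 7, 14, 27, 35]
arr[3]=10 <= 35: swap with position 2, array becomes [29, 24, 10, 40, 34, 7, 14, 27, 35]
arr[4]=34 <= 35: swap with position 3, array becomes [29, 24, 10, 34, 40, 7, 14, 27, 35]
arr[5]=7 <= 35: swap with position 4, array becomes [29, 24, 10, 34, 7, 40, 14, 27, 35]
arr[6]=14 <= 35: swap with position 5, array becomes [29, 24, 10, 34, 7, 14, 40, 27, 35]
arr[7]=27 <= 35: swap with position 6, array becomes [29, 24, 10, 34, 7, 14, 27, 40, 35]

Place pivot at position 7: [29, 24, 10, 34, 7, 14, 27, 35, 40]
Pivot position: 7

After partitioning with pivot 35, the array becomes [29, 24, 10, 34, 7, 14, 27, 35, 40]. The pivot is placed at index 7. All elements to the left of the pivot are <= 35, and all elements to the right are > 35.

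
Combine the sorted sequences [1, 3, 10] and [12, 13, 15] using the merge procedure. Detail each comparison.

Merging process:

Compare 1 vs 12: take 1 from left. Merged: [1]
Compare 3 vs 12: take 3 from left. Merged: [1, 3]
Compare 10 vs 12: take 10 from left. Merged: [1, 3, 10]
Append remaining from right: [12, 13, 15]. Merged: [1, 3, 10, 12, 13, 15]

Final merged array: [1, 3, 10, 12, 13, 15]
Total comparisons: 3

The merged array is [1, 3, 10, 12, 13, 15], requiring 3 comparisons. The merge step runs in O(n) time where n is the total number of elements.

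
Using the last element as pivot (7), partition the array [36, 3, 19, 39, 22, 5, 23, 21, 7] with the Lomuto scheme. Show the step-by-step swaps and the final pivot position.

Lomuto partition with pivot = 7:

Initial array: [36, 3, 19, 39, 22, 5, 23, 21, 7]

arr[0]=36 > 7: no swap
arr[1]=3 <= 7: swap with position 0, array becomes [3, 36, 19, 39, 22, 5, 23, 21, 7]
arr[2]=19 > 7: no swap
arr[3]=39 > 7: no swap
arr[4]=22 > 7: no swap
arr[5]=5 <= 7: swap with position 1, array becomes [3, 5, 19, 39, 22, 36, 23, 21, 7]
arr[6]=23 > 7: no swap
arr[7]=21 > 7: no swap

Place pivot at position 2: [3, 5, 7, 39, 22, 36, 23, 21, 19]
Pivot position: 2

After partitioning with pivot 7, the array becomes [3, 5, 7, 39, 22, 36, 23, 21, 19]. The pivot is placed at index 2. All elements to the left of the pivot are <= 7, and all elements to the right are > 7.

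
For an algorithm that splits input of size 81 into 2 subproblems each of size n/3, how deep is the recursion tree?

For divide and conquer with division factor 3:

Problem sizes at each level:
Level 0: 81
Level 1: 27
Level 2: 9
Level 3: 3
Level 4: 1

The root is level 0 and the size-1 base case is level 4 (the tree spans levels 0 through 4, i.e. 5 levels counting the root), so the depth is the number of divisions: log_3(81) = 4

The recursion tree depth is log_3(81) = 4. At each level, the problem size is divided by 3, so it takes 4 divisions to reduce to a base case of size 1. The algorithm makes 2 recursive calls at each level.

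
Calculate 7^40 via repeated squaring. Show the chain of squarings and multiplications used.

Computing 7^40 by squaring (build up from 7^1; each line after the first costs one multiplication):

7^1 = 7
7^2 = (7^1)^2 = 7^2 = 49
7^4 = (7^2)^2 = 49^2 = 2401
7^5 = 7 * 7^4 = 7 * 2401 = 16807
7^10 = (7^5)^2 = 16807^2 = 282475249
7^20 = (7^10)^2 = 282475249^2 = 79792266297612001
7^40 = (7^20)^2 = 79792266297612001^2 = 6366805760909027985741435139224001

Result: 6366805760909027985741435139224001
Multiplications needed: 6 (6 lines after 7^1)

7^40 = 6366805760909027985741435139224001. Using exponentiation by squaring, this requires 6 multiplications. The key idea: if the exponent is even, square the half-power; if odd, multiply by the base once.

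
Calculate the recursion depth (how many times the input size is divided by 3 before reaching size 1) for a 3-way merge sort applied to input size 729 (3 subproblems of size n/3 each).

For divide and conquer with division factor 3:

Problem sizes at each level:
Level 0: 729
Level 1: 243
Level 2: 81
Level 3: 27
Level 4: 9
Level 5: 3
Level 6: 1

The root is level 0 and the size-1 base case is level 6 (the tree spans levels 0 through 6, i.e. 7 levels counting the root), so the depth is the number of divisions: log_3(729) = 6

The recursion tree depth is log_3(729) = 6. At each level, the problem size is divided by 3, so it takes 6 divisions to reduce to a base case of size 1. The algorithm makes 3 recursive calls at each level.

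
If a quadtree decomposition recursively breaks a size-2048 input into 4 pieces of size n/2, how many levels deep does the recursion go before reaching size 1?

For divide and conquer with division factor 2:

Problem sizes at each level:
Level 0: 2048
Level 1: 1024
Level 2: 512
Level 3: 256
Level 4: 128
Level 5: 64
Level 6: 32
Level 7: 16
Level 8: 8
Level 9: 4
Level 10: 2
Level 11: 1

The root is level 0 and the size-1 base case is level 11 (the tree spans levels 0 through 11, i.e. 12 levels counting the root), so the depth is the number of divisions: log_2(2048) = 11

The recursion tree depth is log_2(2048) = 11. At each level, the problem size is divided by 2, so it takes 11 divisions to reduce to a base case of size 1. The algorithm makes 4 recursive calls at each level.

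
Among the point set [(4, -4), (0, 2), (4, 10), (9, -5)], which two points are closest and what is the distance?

Computing all pairwise distances among 4 points:

d((4, -4), (0, 2)) = 7.2111
d((4, -4), (4, 10)) = 14.0
d((4, -4), (9, -5)) = 5.099 <-- minimum
d((0, 2), (4, 10)) = 8.9443
d((0, 2), (9, -5)) = 11.4018
d((4, 10), (9, -5)) = 15.8114

Closest pair: (4, -4) and (9, -5) with distance 5.099

The closest pair is (4, -4) and (9, -5) with Euclidean distance 5.099. For 4 points, brute-force pairwise comparison is shown above. For large n, the divide-and-conquer algorithm (sort by x, recurse on halves, check the dividing strip) achieves O(n log n).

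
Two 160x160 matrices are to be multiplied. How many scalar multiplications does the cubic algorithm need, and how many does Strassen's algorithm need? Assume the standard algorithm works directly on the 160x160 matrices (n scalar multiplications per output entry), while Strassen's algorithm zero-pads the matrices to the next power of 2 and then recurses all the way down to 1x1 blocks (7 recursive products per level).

Matrix multiplication for 160x160 matrices:

Strassen's algorithm requires power-of-2 dimensions. Pad 160x160 to 256x256 (next power of 2).

Standard algorithm: 160^3 = 4096000 multiplications
Strassen's algorithm: 7^(log2(256)) = 7^8 = 5764801 multiplications
Difference: 4096000 - 5764801 = -1668801 (Strassen uses MORE here due to padding overhead — for small or just-over-power-of-2 n, padding can outweigh the per-level savings)

Standard: 4096000 multiplications (160^3). Strassen: 5764801 multiplications (7^8, after padding to 256x256). Strassen reduces 8 recursive multiplications to 7 at each level.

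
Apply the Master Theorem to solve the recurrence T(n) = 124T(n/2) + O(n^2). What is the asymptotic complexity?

Master Theorem for T(n) = 124T(n/2) + O(n^2):

a = 124, b = 2, c = 2
log_b(a) = log_2(124) = 6.9542

Case 1: c = 2 < log_2(124) = 6.9542
T(n) = O(n^(log_2 124))

For T(n) = 124T(n/2) + O(n^2): log_2(124) = 6.9542. This is Case 1 of the Master Theorem (c < log_b(a), work dominated by leaves), giving O(n^(log_2 124)).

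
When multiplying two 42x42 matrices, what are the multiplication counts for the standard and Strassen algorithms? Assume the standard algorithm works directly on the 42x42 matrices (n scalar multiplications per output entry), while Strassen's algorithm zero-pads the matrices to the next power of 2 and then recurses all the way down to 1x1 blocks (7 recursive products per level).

Matrix multiplication for 42x42 matrices:

Strassen's algorithm requires power-of-2 dimensions. Pad 42x42 to 64x64 (next power of 2).

Standard algorithm: 42^3 = 74088 multiplications
Strassen's algorithm: 7^(log2(64)) = 7^6 = 117649 multiplications
Difference: 74088 - 117649 = -43561 (Strassen uses MORE here due to padding overhead — for small or just-over-power-of-2 n, padding can outweigh the per-level savings)

Standard: 74088 multiplications (42^3). Strassen: 117649 multiplications (7^6, after padding to 64x64). Strassen reduces 8 recursive multiplications to 7 at each level.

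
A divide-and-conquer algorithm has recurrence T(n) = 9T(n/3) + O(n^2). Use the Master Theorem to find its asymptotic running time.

Master Theorem for T(n) = 9T(n/3) + O(n^2):

a = 9, b = 3, c = 2
log_b(a) = log_3(9) = 2.0000

Case 2: c = 2 = log_3(9) = 2.0000
T(n) = O(n^2 log n) = O(n^2 log n)

For T(n) = 9T(n/3) + O(n^2): log_3(9) = 2.0000. This is Case 2 of the Master Theorem (c = log_b(a), equal work at all levels), giving O(n^2 log n).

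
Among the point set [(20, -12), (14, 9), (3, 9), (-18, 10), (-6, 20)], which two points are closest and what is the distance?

Computing all pairwise distances among 5 points:

d((20, -12), (14, 9)) = 21.8403
d((20, -12), (3, 9)) = 27.0185
d((20, -12), (-18, 10)) = 43.909
d((20, -12), (-6, 20)) = 41.2311
d((14, 9), (3, 9)) = 11.0 <-- minimum
d((14, 9), (-18, 10)) = 32.0156
d((14, 9), (-6, 20)) = 22.8254
d((3, 9), (-18, 10)) = 21.0238
d((3, 9), (-6, 20)) = 14.2127
d((-18, 10), (-6, 20)) = 15.6205

Closest pair: (14, 9) and (3, 9) with distance 11.0

The closest pair is (14, 9) and (3, 9) with Euclidean distance 11.0. For 5 points, brute-force pairwise comparison is shown above. For large n, the divide-and-conquer algorithm (sort by x, recurse on halves, check the dividing strip) achieves O(n log n).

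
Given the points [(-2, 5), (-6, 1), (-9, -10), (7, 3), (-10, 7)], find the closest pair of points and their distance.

Computing all pairwise distances among 5 points:

d((-2, 5), (-6, 1)) = 5.6569 <-- minimum
d((-2, 5), (-9, -10)) = 16.5529
d((-2, 5), (7, 3)) = 9.2195
d((-2, 5), (-10, 7)) = 8.2462
d((-6, 1), (-9, -10)) = 11.4018
d((-6, 1), (7, 3)) = 13.1529
d((-6, 1), (-10, 7)) = 7.2111
d((-9, -10), (7, 3)) = 20.6155
d((-9, -10), (-10, 7)) = 17.0294
d((7, 3), (-10, 7)) = 17.4642

Closest pair: (-2, 5) and (-6, 1) with distance 5.6569

The closest pair is (-2, 5) and (-6, 1) with Euclidean distance 5.6569. For 5 points, brute-force pairwise comparison is shown above. For large n, the divide-and-conquer algorithm (sort by x, recurse on halves, check the dividing strip) achieves O(n log n).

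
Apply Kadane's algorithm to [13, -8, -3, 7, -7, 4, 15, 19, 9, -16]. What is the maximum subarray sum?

Using Kadane's algorithm on [13, -8, -3, 7, -7, 4, 15, 19, 9, -16]:

Scanning through the array:
Position 1 (value -8): max_ending_here = 5, max_so_far = 13
Position 2 (value -3): max_ending_here = 2, max_so_far = 13
Position 3 (value 7): max_ending_here = 9, max_so_far = 13
Position 4 (value -7): max_ending_here = 2, max_so_far = 13
Position 5 (value 4): max_ending_here = 6, max_so_far = 13
Position 6 (value 15): max_ending_here = 21, max_so_far = 21
Position 7 (value 19): max_ending_here = 40, max_so_far = 40
Position 8 (value 9): max_ending_here = 49, max_so_far = 49
Position 9 (value -16): max_ending_here = 33, max_so_far = 49

Maximum subarray: [13, -8, -3, 7, -7, 4, 15, 19, 9]
Maximum sum: 49

The maximum subarray is [13, -8, -3, 7, -7, 4, 15, 19, 9] with sum 49. This subarray runs from index 0 to index 8.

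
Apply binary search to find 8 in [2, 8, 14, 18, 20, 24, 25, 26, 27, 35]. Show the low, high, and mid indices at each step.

Binary search for 8 in [2, 8, 14, 18, 20, 24, 25, 26, 27, 35]:

lo=0, hi=9, mid=4, arr[mid]=20 -> 20 > 8, search left half
lo=0, hi=3, mid=1, arr[mid]=8 -> Found target at index 1!

Binary search finds 8 at index 1 after 2 comparisons. The search repeatedly halves the search space by comparing with the middle element.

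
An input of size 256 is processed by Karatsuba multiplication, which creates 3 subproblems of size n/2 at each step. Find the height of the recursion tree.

For divide and conquer with division factor 2:

Problem sizes at each level:
Level 0: 256
Level 1: 128
Level 2: 64
Level 3: 32
Level 4: 16
Level 5: 8
Level 6: 4
Level 7: 2
Level 8: 1

The root is level 0 and the size-1 base case is level 8 (the tree spans levels 0 through 8, i.e. 9 levels counting the root), so the depth is the number of divisions: log_2(256) = 8

The recursion tree depth is log_2(256) = 8. At each level, the problem size is divided by 2, so it takes 8 divisions to reduce to a base case of size 1. The algorithm makes 3 recursive calls at each level.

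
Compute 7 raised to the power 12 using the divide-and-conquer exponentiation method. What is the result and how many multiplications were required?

Computing 7^12 by squaring (build up from 7^1; each line after the first costs one multiplication):

7^1 = 7
7^2 = (7^1)^2 = 7^2 = 49
7^3 = 7 * 7^2 = 7 * 49 = 343
7^6 = (7^3)^2 = 343^2 = 117649
7^12 = (7^6)^2 = 117649^2 = 13841287201

Result: 13841287201
Multiplications needed: 4 (4 lines after 7^1)

7^12 = 13841287201. Using exponentiation by squaring, this requires 4 multiplications. The key idea: if the exponent is even, square the half-power; if odd, multiply by the base once.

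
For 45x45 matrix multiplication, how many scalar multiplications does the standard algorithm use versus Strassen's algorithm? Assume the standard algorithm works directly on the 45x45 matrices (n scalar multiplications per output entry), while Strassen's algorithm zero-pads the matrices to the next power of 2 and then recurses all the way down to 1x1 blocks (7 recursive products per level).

Matrix multiplication for 45x45 matrices:

Strassen's algorithm requires power-of-2 dimensions. Pad 45x45 to 64x64 (next power of 2).

Standard algorithm: 45^3 = 91125 multiplications
Strassen's algorithm: 7^(log2(64)) = 7^6 = 117649 multiplications
Difference: 91125 - 117649 = -26524 (Strassen uses MORE here due to padding overhead — for small or just-over-power-of-2 n, padding can outweigh the per-level savings)

Standard: 91125 multiplications (45^3). Strassen: 117649 multiplications (7^6, after padding to 64x64). Strassen reduces 8 recursive multiplications to 7 at each level.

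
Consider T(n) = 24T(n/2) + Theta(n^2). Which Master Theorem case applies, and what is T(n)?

Master Theorem for T(n) = 24T(n/2) + O(n^2):

a = 24, b = 2, c = 2
log_b(a) = log_2(24) = 4.5850

Case 1: c = 2 < log_2(24) = 4.5850
T(n) = O(n^(log_2 24))

For T(n) = 24T(n/2) + O(n^2): log_2(24) = 4.5850. This is Case 1 of the Master Theorem (c < log_b(a), work dominated by leaves), giving O(n^(log_2 24)).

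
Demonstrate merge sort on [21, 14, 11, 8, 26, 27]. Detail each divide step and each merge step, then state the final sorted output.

Merge sort trace:

Split: [21, 14, 11, 8, 26, 27] -> [21, 14, 11] and [8, 26, 27]
  Split: [21, 14, 11] -> [21] and [14, 11]
    Split: [14, 11] -> [14] and [11]
    Merge: [14] + [11] -> [11, 14]
  Merge: [21] + [11, 14] -> [11, 14, 21]
  Split: [8, 26, 27] -> [8] and [26, 27]
    Split: [26, 27] -> [26] and [27]
    Merge: [26] + [27] -> [26, 27]
  Merge: [8] + [26, 27] -> [8, 26, 27]
Merge: [11, 14, 21] + [8, 26, 27] -> [8, 11, 14, 21, 26, 27]

Final sorted array: [8, 11, 14, 21, 26, 27]

The merge sort proceeds by recursively splitting the array and merging sorted halves.
After all merges, the sorted array is [8, 11, 14, 21, 26, 27].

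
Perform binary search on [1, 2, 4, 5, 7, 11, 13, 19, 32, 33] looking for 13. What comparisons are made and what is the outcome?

Binary search for 13 in [1, 2, 4, 5, 7, 11, 13, 19, 32, 33]:

lo=0, hi=9, mid=4, arr[mid]=7 -> 7 < 13, search right half
lo=5, hi=9, mid=7, arr[mid]=19 -> 19 > 13, search left half
lo=5, hi=6, mid=5, arr[mid]=11 -> 11 < 13, search right half
lo=6, hi=6, mid=6, arr[mid]=13 -> Found target at index 6!

Binary search finds 13 at index 6 after 4 comparisons. The search repeatedly halves the search space by comparing with the middle element.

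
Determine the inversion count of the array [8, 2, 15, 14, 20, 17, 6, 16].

Finding inversions in [8, 2, 15, 14, 20, 17, 6, 16]:

(0, 1): arr[0]=8 > arr[1]=2
(0, 6): arr[0]=8 > arr[6]=6
(2, 3): arr[2]=15 > arr[3]=14
(2, 6): arr[2]=15 > arr[6]=6
(3, 6): arr[3]=14 > arr[6]=6
(4, 5): arr[4]=20 > arr[5]=17
(4, 6): arr[4]=20 > arr[6]=6
(4, 7): arr[4]=20 > arr[7]=16
(5, 6): arr[5]=17 > arr[6]=6
(5, 7): arr[5]=17 > arr[7]=16

Total inversions: 10

The array has 10 inversion(s): (0,1), (0,6), (2,3), (2,6), (3,6), (4,5), (4,6), (4,7), (5,6), (5,7). Each pair (i,j) satisfies i < j and arr[i] > arr[j].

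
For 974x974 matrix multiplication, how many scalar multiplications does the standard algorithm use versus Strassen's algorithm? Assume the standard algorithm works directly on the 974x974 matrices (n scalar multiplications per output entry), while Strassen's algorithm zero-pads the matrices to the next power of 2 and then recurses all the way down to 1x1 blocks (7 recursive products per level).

Matrix multiplication for 974x974 matrices:

Strassen's algorithm requires power-of-2 dimensions. Pad 974x974 to 1024x1024 (next power of 2).

Standard algorithm: 974^3 = 924010424 multiplications
Strassen's algorithm: 7^(log2(1024)) = 7^10 = 282475249 multiplications
Savings: 924010424 - 282475249 = 641535175 multiplications

Standard: 924010424 multiplications (974^3). Strassen: 282475249 multiplications (7^10, after padding to 1024x1024). Strassen reduces 8 recursive multiplications to 7 at each level.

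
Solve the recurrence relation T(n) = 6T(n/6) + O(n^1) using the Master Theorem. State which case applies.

Master Theorem for T(n) = 6T(n/6) + O(n^1):

a = 6, b = 6, c = 1
log_b(a) = log_6(6) = 1.0000

Case 2: c = 1 = log_6(6) = 1.0000
T(n) = O(n^1 log n) = O(n log n)

For T(n) = 6T(n/6) + O(n^1): log_6(6) = 1.0000. This is Case 2 of the Master Theorem (c = log_b(a), equal work at all levels), giving O(n log n).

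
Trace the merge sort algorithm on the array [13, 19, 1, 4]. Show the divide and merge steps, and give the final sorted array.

Merge sort trace:

Split: [13, 19, 1, 4] -> [13, 19] and [1, 4]
  Split: [13, 19] -> [13] and [19]
  Merge: [13] + [19] -> [13, 19]
  Split: [1, 4] -> [1] and [4]
  Merge: [1] + [4] -> [1, 4]
Merge: [13, 19] + [1, 4] -> [1, 4, 13, 19]

Final sorted array: [1, 4, 13, 19]

The merge sort proceeds by recursively splitting the array and merging sorted halves.
After all merges, the sorted array is [1, 4, 13, 19].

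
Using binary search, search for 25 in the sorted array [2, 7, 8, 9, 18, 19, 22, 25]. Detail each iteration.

Binary search for 25 in [2, 7, 8, 9, 18, 19, 22, 25]:

lo=0, hi=7, mid=3, arr[mid]=9 -> 9 < 25, search right half
lo=4, hi=7, mid=5, arr[mid]=19 -> 19 < 25, search right half
lo=6, hi=7, mid=6, arr[mid]=22 -> 22 < 25, search right half
lo=7, hi=7, mid=7, arr[mid]=25 -> Found target at index 7!

Binary search finds 25 at index 7 after 4 comparisons. The search repeatedly halves the search space by comparing with the middle element.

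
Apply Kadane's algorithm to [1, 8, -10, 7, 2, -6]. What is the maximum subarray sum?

Using Kadane's algorithm on [1, 8, -10, 7, 2, -6]:

Scanning through the array:
Position 1 (value 8): max_ending_here = 9, max_so_far = 9
Position 2 (value -10): max_ending_here = -1, max_so_far = 9
Position 3 (value 7): max_ending_here = 7, max_so_far = 9
Position 4 (value 2): max_ending_here = 9, max_so_far = 9
Position 5 (value -6): max_ending_here = 3, max_so_far = 9

Maximum subarray: [1, 8]
Maximum sum: 9

The maximum subarray is [1, 8] with sum 9. This subarray runs from index 0 to index 1.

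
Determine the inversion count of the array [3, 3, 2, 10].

Finding inversions in [3, 3, 2, 10]:

(0, 2): arr[0]=3 > arr[2]=2
(1, 2): arr[1]=3 > arr[2]=2

Total inversions: 2

The array has 2 inversion(s): (0,2), (1,2). Each pair (i,j) satisfies i < j and arr[i] > arr[j].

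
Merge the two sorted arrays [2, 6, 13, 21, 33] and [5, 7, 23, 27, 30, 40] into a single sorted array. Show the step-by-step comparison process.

Merging process:

Compare 2 vs 5: take 2 from left. Merged: [2]
Compare 6 vs 5: take 5 from right. Merged: [2, 5]
Compare 6 vs 7: take 6 from left. Merged: [2, 5, 6]
Compare 13 vs 7: take 7 from right. Merged: [2, 5, 6, 7]
Compare 13 vs 23: take 13 from left. Merged: [2, 5, 6, 7, 13]
Compare 21 vs 23: take 21 from left. Merged: [2, 5, 6, 7, 13, 21]
Compare 33 vs 23: take 23 from right. Merged: [2, 5, 6, 7, 13, 21, 23]
Compare 33 vs 27: take 27 from right. Merged: [2, 5, 6, 7, 13, 21, 23, 27]
Compare 33 vs 30: take 30 from right. Merged: [2, 5, 6, 7, 13, 21, 23, 27, 30]
Compare 33 vs 40: take 33 from left. Merged: [2, 5, 6, 7, 13, 21, 23, 27, 30, 33]
Append remaining from right: [40]. Merged: [2, 5, 6, 7, 13, 21, 23, 27, 30, 33, 40]

Final merged array: [2, 5, 6, 7, 13, 21, 23, 27, 30, 33, 40]
Total comparisons: 10

The merged array is [2, 5, 6, 7, 13, 21, 23, 27, 30, 33, 40], requiring 10 comparisons. The merge step runs in O(n) time where n is the total number of elements.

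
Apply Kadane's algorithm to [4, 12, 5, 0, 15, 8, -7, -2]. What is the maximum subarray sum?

Using Kadane's algorithm on [4, 12, 5, 0, 15, 8, -7, -2]:

Scanning through the array:
Position 1 (value 12): max_ending_here = 16, max_so_far = 16
Position 2 (value 5): max_ending_here = 21, max_so_far = 21
Position 3 (value 0): max_ending_here = 21, max_so_far = 21
Position 4 (value 15): max_ending_here = 36, max_so_far = 36
Position 5 (value 8): max_ending_here = 44, max_so_far = 44
Position 6 (value -7): max_ending_here = 37, max_so_far = 44
Position 7 (value -2): max_ending_here = 35, max_so_far = 44

Maximum subarray: [4, 12, 5, 0, 15, 8]
Maximum sum: 44

The maximum subarray is [4, 12, 5, 0, 15, 8] with sum 44. This subarray runs from index 0 to index 5.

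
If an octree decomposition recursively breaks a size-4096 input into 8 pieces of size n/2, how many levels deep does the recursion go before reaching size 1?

For divide and conquer with division factor 2:

Problem sizes at each level:
Level 0: 4096
Level 1: 2048
Level 2: 1024
Level 3: 512
Level 4: 256
Level 5: 128
Level 6: 64
Level 7: 32
Level 8: 16
Level 9: 8
Level 10: 4
Level 11: 2
Level 12: 1

The root is level 0 and the size-1 base case is level 12 (the tree spans levels 0 through 12, i.e. 13 levels counting the root), so the depth is the number of divisions: log_2(4096) = 12

The recursion tree depth is log_2(4096) = 12. At each level, the problem size is divided by 2, so it takes 12 divisions to reduce to a base case of size 1. The algorithm makes 8 recursive calls at each level.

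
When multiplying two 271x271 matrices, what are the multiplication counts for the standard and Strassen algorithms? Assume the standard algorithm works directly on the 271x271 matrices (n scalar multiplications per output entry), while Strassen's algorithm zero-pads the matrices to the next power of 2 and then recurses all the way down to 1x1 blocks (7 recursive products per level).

Matrix multiplication for 271x271 matrices:

Strassen's algorithm requires power-of-2 dimensions. Pad 271x271 to 512x512 (next power of 2).

Standard algorithm: 271^3 = 19902511 multiplications
Strassen's algorithm: 7^(log2(512)) = 7^9 = 40353607 multiplications
Difference: 19902511 - 40353607 = -20451096 (Strassen uses MORE here due to padding overhead — for small or just-over-power-of-2 n, padding can outweigh the per-level savings)

Standard: 19902511 multiplications (271^3). Strassen: 40353607 multiplications (7^9, after padding to 512x512). Strassen reduces 8 recursive multiplications to 7 at each level.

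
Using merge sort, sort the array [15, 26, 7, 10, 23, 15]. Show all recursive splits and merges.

Merge sort trace:

Split: [15, 26, 7, 10, 23, 15] -> [15, 26, 7] and [10, 23, 15]
  Split: [15, 26, 7] -> [15] and [26, 7]
    Split: [26, 7] -> [26] and [7]
    Merge: [26] + [7] -> [7, 26]
  Merge: [15] + [7, 26] -> [7, 15, 26]
  Split: [10, 23, 15] -> [10] and [23, 15]
    Split: [23, 15] -> [23] and [15]
    Merge: [23] + [15] -> [15, 23]
  Merge: [10] + [15, 23] -> [10, 15, 23]
Merge: [7, 15, 26] + [10, 15, 23] -> [7, 10, 15, 15, 23, 26]

Final sorted array: [7, 10, 15, 15, 23, 26]

The merge sort proceeds by recursively splitting the array and merging sorted halves.
After all merges, the sorted array is [7, 10, 15, 15, 23, 26].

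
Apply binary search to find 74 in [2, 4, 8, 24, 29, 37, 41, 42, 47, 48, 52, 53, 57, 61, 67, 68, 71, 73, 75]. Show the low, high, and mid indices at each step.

Binary search for 74 in [2, 4, 8, 24, 29, 37, 41, 42, 47, 48, 52, 53, 57, 61, 67, 68, 71, 73, 75]:

lo=0, hi=18, mid=9, arr[mid]=48 -> 48 < 74, search right half
lo=10, hi=18, mid=14, arr[mid]=67 -> 67 < 74, search right half
lo=15, hi=18, mid=16, arr[mid]=71 -> 71 < 74, search right half
lo=17, hi=18, mid=17, arr[mid]=73 -> 73 < 74, search right half
lo=18, hi=18, mid=18, arr[mid]=75 -> 75 > 74, search left half
lo=18 > hi=17, target 74 not found

Binary search determines that 74 is not in the array after 5 comparisons. The search space was exhausted without finding the target.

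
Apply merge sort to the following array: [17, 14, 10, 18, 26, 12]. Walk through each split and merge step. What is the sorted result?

Merge sort trace:

Split: [17, 14, 10, 18, 26, 12] -> [17, 14, 10] and [18, 26, 12]
  Split: [17, 14, 10] -> [17] and [14, 10]
    Split: [14, 10] -> [14] and [10]
    Merge: [14] + [10] -> [10, 14]
  Merge: [17] + [10, 14] -> [10, 14, 17]
  Split: [18, 26, 12] -> [18] and [26, 12]
    Split: [26, 12] -> [26] and [12]
    Merge: [26] + [12] -> [12, 26]
  Merge: [18] + [12, 26] -> [12, 18, 26]
Merge: [10, 14, 17] + [12, 18, 26] -> [10, 12, 14, 17, 18, 26]

Final sorted array: [10, 12, 14, 17, 18, 26]

The merge sort proceeds by recursively splitting the array and merging sorted halves.
After all merges, the sorted array is [10, 12, 14, 17, 18, 26].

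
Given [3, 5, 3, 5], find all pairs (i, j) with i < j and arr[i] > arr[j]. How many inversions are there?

Finding inversions in [3, 5, 3, 5]:

(1, 2): arr[1]=5 > arr[2]=3

Total inversions: 1

The array has 1 inversion(s): (1,2). Each pair (i,j) satisfies i < j and arr[i] > arr[j].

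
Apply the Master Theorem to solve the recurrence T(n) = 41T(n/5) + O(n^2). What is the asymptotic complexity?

Master Theorem for T(n) = 41T(n/5) + O(n^2):

a = 41, b = 5, c = 2
log_b(a) = log_5(41) = 2.3074

Case 1: c = 2 < log_5(41) = 2.3074
T(n) = O(n^(log_5 41))

For T(n) = 41T(n/5) + O(n^2): log_5(41) = 2.3074. This is Case 1 of the Master Theorem (c < log_b(a), work dominated by leaves), giving O(n^(log_5 41)).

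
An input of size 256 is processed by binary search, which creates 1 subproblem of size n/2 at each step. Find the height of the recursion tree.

For divide and conquer with division factor 2:

Problem sizes at each level:
Level 0: 256
Level 1: 128
Level 2: 64
Level 3: 32
Level 4: 16
Level 5: 8
Level 6: 4
Level 7: 2
Level 8: 1

The root is level 0 and the size-1 base case is level 8 (the tree spans levels 0 through 8, i.e. 9 levels counting the root), so the depth is the number of divisions: log_2(256) = 8

The recursion tree depth is log_2(256) = 8. At each level, the problem size is divided by 2, so it takes 8 divisions to reduce to a base case of size 1. The algorithm makes 1 recursive call at each level.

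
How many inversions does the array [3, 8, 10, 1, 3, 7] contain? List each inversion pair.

Finding inversions in [3, 8, 10, 1, 3, 7]:

(0, 3): arr[0]=3 > arr[3]=1
(1, 3): arr[1]=8 > arr[3]=1
(1, 4): arr[1]=8 > arr[4]=3
(1, 5): arr[1]=8 > arr[5]=7
(2, 3): arr[2]=10 > arr[3]=1
(2, 4): arr[2]=10 > arr[4]=3
(2, 5): arr[2]=10 > arr[5]=7

Total inversions: 7

The array has 7 inversion(s): (0,3), (1,3), (1,4), (1,5), (2,3), (2,4), (2,5). Each pair (i,j) satisfies i < j and arr[i] > arr[j].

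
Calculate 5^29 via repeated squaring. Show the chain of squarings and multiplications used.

Computing 5^29 by squaring (build up from 5^1; each line after the first costs one multiplication):

5^1 = 5
5^2 = (5^1)^2 = 5^2 = 25
5^3 = 5 * 5^2 = 5 * 25 = 125
5^6 = (5^3)^2 = 125^2 = 15625
5^7 = 5 * 5^6 = 5 * 15625 = 78125
5^14 = (5^7)^2 = 78125^2 = 6103515625
5^28 = (5^14)^2 = 6103515625^2 = 37252902984619140625
5^29 = 5 * 5^28 = 5 * 37252902984619140625 = 186264514923095703125

Result: 186264514923095703125
Multiplications needed: 7 (7 lines after 5^1)

5^29 = 186264514923095703125. Using exponentiation by squaring, this requires 7 multiplications. The key idea: if the exponent is even, square the half-power; if odd, multiply by the base once.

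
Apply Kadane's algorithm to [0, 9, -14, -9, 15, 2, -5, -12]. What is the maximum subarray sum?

Using Kadane's algorithm on [0, 9, -14, -9, 15, 2, -5, -12]:

Scanning through the array:
Position 1 (value 9): max_ending_here = 9, max_so_far = 9
Position 2 (value -14): max_ending_here = -5, max_so_far = 9
Position 3 (value -9): max_ending_here = -9, max_so_far = 9
Position 4 (value 15): max_ending_here = 15, max_so_far = 15
Position 5 (value 2): max_ending_here = 17, max_so_far = 17
Position 6 (value -5): max_ending_here = 12, max_so_far = 17
Position 7 (value -12): max_ending_here = 0, max_so_far = 17

Maximum subarray: [15, 2]
Maximum sum: 17

The maximum subarray is [15, 2] with sum 17. This subarray runs from index 4 to index 5.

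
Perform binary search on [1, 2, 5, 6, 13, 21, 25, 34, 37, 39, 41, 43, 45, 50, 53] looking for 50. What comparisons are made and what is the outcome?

Binary search for 50 in [1, 2, 5, 6, 13, 21, 25, 34, 37, 39, 41, 43, 45, 50, 53]:

lo=0, hi=14, mid=7, arr[mid]=34 -> 34 < 50, search right half
lo=8, hi=14, mid=11, arr[mid]=43 -> 43 < 50, search right half
lo=12, hi=14, mid=13, arr[mid]=50 -> Found target at index 13!

Binary search finds 50 at index 13 after 3 comparisons. The search repeatedly halves the search space by comparing with the middle element.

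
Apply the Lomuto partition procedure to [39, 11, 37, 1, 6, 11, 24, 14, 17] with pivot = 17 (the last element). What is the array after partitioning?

Lomuto partition with pivot = 17:

Initial array: [39, 11, 37, 1, 6, 11, 24, 14, 17]

arr[0]=39 > 17: no swap
arr[1]=11 <= 17: swap with position 0, array becomes [11, 39, 37, 1, 6, 11, 24, 14, 17]
arr[2]=37 > 17: no swap
arr[3]=1 <= 17: swap with position 1, array becomes [11, 1, 37, 39, 6, 11, 24, 14, 17]
arr[4]=6 <= 17: swap with position 2, array becomes [11, 1, 6, 39, 37, 11, 24, 14, 17]
arr[5]=11 <= 17: swap with position 3, array becomes [11, 1, 6, 11, 37, 39, 24, 14, 17]
arr[6]=24 > 17: no swap
arr[7]=14 <= 17: swap with position 4, array becomes [11, 1, 6, 11, 14, 39, 24, 37, 17]

Place pivot at position 5: [11, 1, 6, 11, 14, 17, 24, 37, 39]
Pivot position: 5

After partitioning with pivot 17, the array becomes [11, 1, 6, 11, 14, 17, 24, 37, 39]. The pivot is placed at index 5. All elements to the left of the pivot are <= 17, and all elements to the right are > 17.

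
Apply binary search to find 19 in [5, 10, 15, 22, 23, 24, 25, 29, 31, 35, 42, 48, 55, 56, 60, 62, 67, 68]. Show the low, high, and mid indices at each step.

Binary search for 19 in [5, 10, 15, 22, 23, 24, 25, 29, 31, 35, 42, 48, 55, 56, 60, 62, 67, 68]:

lo=0, hi=17, mid=8, arr[mid]=31 -> 31 > 19, search left half
lo=0, hi=7, mid=3, arr[mid]=22 -> 22 > 19, search left half
lo=0, hi=2, mid=1, arr[mid]=10 -> 10 < 19, search right half
lo=2, hi=2, mid=2, arr[mid]=15 -> 15 < 19, search right half
lo=3 > hi=2, target 19 not found

Binary search determines that 19 is not in the array after 4 comparisons. The search space was exhausted without finding the target.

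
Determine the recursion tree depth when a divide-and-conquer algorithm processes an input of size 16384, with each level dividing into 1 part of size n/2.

For divide and conquer with division factor 2:

Problem sizes at each level:
Level 0: 16384
Level 1: 8192
Level 2: 4096
Level 3: 2048
Level 4: 1024
Level 5: 512
Level 6: 256
Level 7: 128
Level 8: 64
Level 9: 32
Level 10: 16
Level 11: 8
Level 12: 4
Level 13: 2
Level 14: 1

The root is level 0 and the size-1 base case is level 14 (the tree spans levels 0 through 14, i.e. 15 levels counting the root), so the depth is the number of divisions: log_2(16384) = 14

The recursion tree depth is log_2(16384) = 14. At each level, the problem size is divided by 2, so it takes 14 divisions to reduce to a base case of size 1. The algorithm makes 1 recursive call at each level.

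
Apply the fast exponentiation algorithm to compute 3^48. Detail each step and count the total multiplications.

Computing 3^48 by squaring (build up from 3^1; each line after the first costs one multiplication):

3^1 = 3
3^2 = (3^1)^2 = 3^2 = 9
3^3 = 3 * 3^2 = 3 * 9 = 27
3^6 = (3^3)^2 = 27^2 = 729
3^12 = (3^6)^2 = 729^2 = 531441
3^24 = (3^12)^2 = 531441^2 = 282429536481
3^48 = (3^24)^2 = 282429536481^2 = 79766443076872509863361

Result: 79766443076872509863361
Multiplications needed: 6 (6 lines after 3^1)

3^48 = 79766443076872509863361. Using exponentiation by squaring, this requires 6 multiplications. The key idea: if the exponent is even, square the half-power; if odd, multiply by the base once.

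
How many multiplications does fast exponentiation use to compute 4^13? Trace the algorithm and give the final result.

Computing 4^13 by squaring (build up from 4^1; each line after the first costs one multiplication):

4^1 = 4
4^2 = (4^1)^2 = 4^2 = 16
4^3 = 4 * 4^2 = 4 * 16 = 64
4^6 = (4^3)^2 = 64^2 = 4096
4^12 = (4^6)^2 = 4096^2 = 16777216
4^13 = 4 * 4^12 = 4 * 16777216 = 67108864

Result: 67108864
Multiplications needed: 5 (5 lines after 4^1)

4^13 = 67108864. Using exponentiation by squaring, this requires 5 multiplications. The key idea: if the exponent is even, square the half-power; if odd, multiply by the base once.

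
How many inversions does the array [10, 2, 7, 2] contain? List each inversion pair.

Finding inversions in [10, 2, 7, 2]:

(0, 1): arr[0]=10 > arr[1]=2
(0, 2): arr[0]=10 > arr[2]=7
(0, 3): arr[0]=10 > arr[3]=2
(2, 3): arr[2]=7 > arr[3]=2

Total inversions: 4

The array has 4 inversion(s): (0,1), (0,2), (0,3), (2,3). Each pair (i,j) satisfies i < j and arr[i] > arr[j].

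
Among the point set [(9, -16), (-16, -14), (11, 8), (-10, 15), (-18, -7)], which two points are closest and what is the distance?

Computing all pairwise distances among 5 points:

d((9, -16), (-16, -14)) = 25.0799
d((9, -16), (11, 8)) = 24.0832
d((9, -16), (-10, 15)) = 36.3593
d((9, -16), (-18, -7)) = 28.4605
d((-16, -14), (11, 8)) = 34.8281
d((-16, -14), (-10, 15)) = 29.6142
d((-16, -14), (-18, -7)) = 7.2801 <-- minimum
d((11, 8), (-10, 15)) = 22.1359
d((11, 8), (-18, -7)) = 32.6497
d((-10, 15), (-18, -7)) = 23.4094

Closest pair: (-16, -14) and (-18, -7) with distance 7.2801

The closest pair is (-16, -14) and (-18, -7) with Euclidean distance 7.2801. For 5 points, brute-force pairwise comparison is shown above. For large n, the divide-and-conquer algorithm (sort by x, recurse on halves, check the dividing strip) achieves O(n log n).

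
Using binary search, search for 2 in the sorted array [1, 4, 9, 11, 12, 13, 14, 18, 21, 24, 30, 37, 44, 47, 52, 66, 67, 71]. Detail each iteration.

Binary search for 2 in [1, 4, 9, 11, 12, 13, 14, 18, 21, 24, 30, 37, 44, 47, 52, 66, 67, 71]:

lo=0, hi=17, mid=8, arr[mid]=21 -> 21 > 2, search left half
lo=0, hi=7, mid=3, arr[mid]=11 -> 11 > 2, search left half
lo=0, hi=2, mid=1, arr[mid]=4 -> 4 > 2, search left half
lo=0, hi=0, mid=0, arr[mid]=1 -> 1 < 2, search right half
lo=1 > hi=0, target 2 not found

Binary search determines that 2 is not in the array after 4 comparisons. The search space was exhausted without finding the target.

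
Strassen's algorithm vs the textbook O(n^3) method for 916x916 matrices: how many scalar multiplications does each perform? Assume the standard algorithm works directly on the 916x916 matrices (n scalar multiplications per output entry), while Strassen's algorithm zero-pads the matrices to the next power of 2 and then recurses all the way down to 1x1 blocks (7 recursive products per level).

Matrix multiplication for 916x916 matrices:

Strassen's algorithm requires power-of-2 dimensions. Pad 916x916 to 1024x1024 (next power of 2).

Standard algorithm: 916^3 = 768575296 multiplications
Strassen's algorithm: 7^(log2(1024)) = 7^10 = 282475249 multiplications
Savings: 768575296 - 282475249 = 486100047 multiplications

Standard: 768575296 multiplications (916^3). Strassen: 282475249 multiplications (7^10, after padding to 1024x1024). Strassen reduces 8 recursive multiplications to 7 at each level.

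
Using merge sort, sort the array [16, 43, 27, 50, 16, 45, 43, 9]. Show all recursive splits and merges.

Merge sort trace:

Split: [16, 43, 27, 50, 16, 45, 43, 9] -> [16, 43, 27, 50] and [16, 45, 43, 9]
  Split: [16, 43, 27, 50] -> [16, 43] and [27, 50]
    Split: [16, 43] -> [16] and [43]
    Merge: [16] + [43] -> [16, 43]
    Split: [27, 50] -> [27] and [50]
    Merge: [27] + [50] -> [27, 50]
  Merge: [16, 43] + [27, 50] -> [16, 27, 43, 50]
  Split: [16, 45, 43, 9] -> [16, 45] and [43, 9]
    Split: [16, 45] -> [16] and [45]
    Merge: [16] + [45] -> [16, 45]
    Split: [43, 9] -> [43] and [9]
    Merge: [43] + [9] -> [9, 43]
  Merge: [16, 45] + [9, 43] -> [9, 16, 43, 45]
Merge: [16, 27, 43, 50] + [9, 16, 43, 45] -> [9, 16, 16, 27, 43, 43, 45, 50]

Final sorted array: [9, 16, 16, 27, 43, 43, 45, 50]

The merge sort proceeds by recursively splitting the array and merging sorted halves.
After all merges, the sorted array is [9, 16, 16, 27, 43, 43, 45, 50].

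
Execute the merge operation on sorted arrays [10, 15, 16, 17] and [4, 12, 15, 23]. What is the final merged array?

Merging process:

Compare 10 vs 4: take 4 from right. Merged: [4]
Compare 10 vs 12: take 10 from left. Merged: [4, 10]
Compare 15 vs 12: take 12 from right. Merged: [4, 10, 12]
Compare 15 vs 15: take 15 from left. Merged: [4, 10, 12, 15]
Compare 16 vs 15: take 15 from right. Merged: [4, 10, 12, 15, 15]
Compare 16 vs 23: take 16 from left. Merged: [4, 10, 12, 15, 15, 16]
Compare 17 vs 23: take 17 from left. Merged: [4, 10, 12, 15, 15, 16, 17]
Append remaining from right: [23]. Merged: [4, 10, 12, 15, 15, 16, 17, 23]

Final merged array: [4, 10, 12, 15, 15, 16, 17, 23]
Total comparisons: 7

The merged array is [4, 10, 12, 15, 15, 16, 17, 23], requiring 7 comparisons. The merge step runs in O(n) time where n is the total number of elements.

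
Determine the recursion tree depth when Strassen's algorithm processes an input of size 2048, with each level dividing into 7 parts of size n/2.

For divide and conquer with division factor 2:

Problem sizes at each level:
Level 0: 2048
Level 1: 1024
Level 2: 512
Level 3: 256
Level 4: 128
Level 5: 64
Level 6: 32
Level 7: 16
Level 8: 8
Level 9: 4
Level 10: 2
Level 11: 1

The root is level 0 and the size-1 base case is level 11 (the tree spans levels 0 through 11, i.e. 12 levels counting the root), so the depth is the number of divisions: log_2(2048) = 11

The recursion tree depth is log_2(2048) = 11. At each level, the problem size is divided by 2, so it takes 11 divisions to reduce to a base case of size 1. The algorithm makes 7 recursive calls at each level.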